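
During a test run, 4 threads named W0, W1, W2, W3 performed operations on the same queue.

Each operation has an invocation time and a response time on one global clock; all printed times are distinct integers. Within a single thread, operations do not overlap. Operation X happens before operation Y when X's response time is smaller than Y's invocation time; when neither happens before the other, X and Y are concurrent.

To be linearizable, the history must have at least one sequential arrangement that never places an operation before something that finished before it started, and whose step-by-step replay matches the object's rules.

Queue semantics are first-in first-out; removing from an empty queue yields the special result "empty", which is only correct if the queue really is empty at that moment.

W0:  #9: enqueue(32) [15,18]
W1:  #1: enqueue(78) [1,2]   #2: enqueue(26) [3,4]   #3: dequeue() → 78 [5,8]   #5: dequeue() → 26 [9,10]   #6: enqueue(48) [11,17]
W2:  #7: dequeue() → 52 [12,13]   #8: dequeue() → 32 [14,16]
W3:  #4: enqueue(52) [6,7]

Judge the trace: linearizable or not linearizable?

linearizable

a witness: #1, #2, #3, #4, #5, #7, #9, #6, #8
step 1: #1 enqueue(78) — queue <78>
step 2: #2 enqueue(26) — queue <78,26>
step 3: #3 dequeue() → 78 — queue <26>
step 4: #4 enqueue(52) — queue <26,52>
step 5: #5 dequeue() → 26 — queue <52>
step 6: #7 dequeue() → 52 — queue <>
step 7: #9 enqueue(32) — queue <32>
step 8: #6 enqueue(48) — queue <32,48>
step 9: #8 dequeue() → 32 — queue <48>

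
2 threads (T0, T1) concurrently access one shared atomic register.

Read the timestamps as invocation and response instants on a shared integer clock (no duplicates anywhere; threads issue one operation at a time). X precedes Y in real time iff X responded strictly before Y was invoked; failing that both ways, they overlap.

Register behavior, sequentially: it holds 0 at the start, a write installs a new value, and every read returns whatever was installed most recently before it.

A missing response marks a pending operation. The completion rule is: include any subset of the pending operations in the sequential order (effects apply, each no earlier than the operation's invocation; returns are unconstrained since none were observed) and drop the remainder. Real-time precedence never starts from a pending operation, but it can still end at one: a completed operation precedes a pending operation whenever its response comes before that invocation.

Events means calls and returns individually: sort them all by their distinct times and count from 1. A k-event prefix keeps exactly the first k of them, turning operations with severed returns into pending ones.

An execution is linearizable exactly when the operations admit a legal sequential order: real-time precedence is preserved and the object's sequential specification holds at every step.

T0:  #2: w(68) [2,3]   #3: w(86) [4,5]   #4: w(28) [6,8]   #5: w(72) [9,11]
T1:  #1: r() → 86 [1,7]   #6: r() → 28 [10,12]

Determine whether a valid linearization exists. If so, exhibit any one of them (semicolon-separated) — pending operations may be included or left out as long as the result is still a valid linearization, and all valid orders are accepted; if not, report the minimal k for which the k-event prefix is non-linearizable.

1. #2 w(68), leaving value 68
2. #3 w(86), leaving value 86
3. #1 r() → 86, leaving value 86
4. #4 w(28), leaving value 28
5. #6 r() → 28, leaving value 28
6. #5 w(72), leaving value 72

linearizable — witness: #2; #3; #1; #4; #6; #5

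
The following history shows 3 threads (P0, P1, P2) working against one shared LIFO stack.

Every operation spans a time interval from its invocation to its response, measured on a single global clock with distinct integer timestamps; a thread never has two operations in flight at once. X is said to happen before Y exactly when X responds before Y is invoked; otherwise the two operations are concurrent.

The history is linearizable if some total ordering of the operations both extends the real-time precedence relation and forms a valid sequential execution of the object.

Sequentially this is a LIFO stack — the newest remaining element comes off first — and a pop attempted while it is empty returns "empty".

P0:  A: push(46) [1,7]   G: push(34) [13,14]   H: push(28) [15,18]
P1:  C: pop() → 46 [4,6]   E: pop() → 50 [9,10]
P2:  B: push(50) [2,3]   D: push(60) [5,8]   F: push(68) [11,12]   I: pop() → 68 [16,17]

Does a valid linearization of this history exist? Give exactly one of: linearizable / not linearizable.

not linearizable

already the first 10 events (up to E's response at time 10) admit no linearization; the first 9 still do
every one of the 8 real-time-consistent orders over 5 completed LIFO stack ops fails the sequential spec
take A, B, C, D, E: step 3 already fails, because C pop() → 46 cannot occur there
take A, B, D, C, E: step 4 already fails, because C pop() → 46 cannot occur there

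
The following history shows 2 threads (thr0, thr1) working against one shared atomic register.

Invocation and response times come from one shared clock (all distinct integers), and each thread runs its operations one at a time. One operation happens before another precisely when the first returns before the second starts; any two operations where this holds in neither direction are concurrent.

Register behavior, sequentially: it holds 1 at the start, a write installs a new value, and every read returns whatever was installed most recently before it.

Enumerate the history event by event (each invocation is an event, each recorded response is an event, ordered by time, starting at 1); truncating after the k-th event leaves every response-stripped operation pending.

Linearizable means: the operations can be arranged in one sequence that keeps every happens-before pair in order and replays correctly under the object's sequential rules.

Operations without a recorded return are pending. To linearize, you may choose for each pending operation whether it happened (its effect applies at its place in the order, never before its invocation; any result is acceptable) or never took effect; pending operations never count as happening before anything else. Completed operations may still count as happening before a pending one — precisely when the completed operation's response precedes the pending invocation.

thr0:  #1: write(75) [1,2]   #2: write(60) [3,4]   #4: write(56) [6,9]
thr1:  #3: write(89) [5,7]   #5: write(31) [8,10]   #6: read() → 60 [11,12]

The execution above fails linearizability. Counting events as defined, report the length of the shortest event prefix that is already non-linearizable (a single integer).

events 1..11 are linearizable; a witness order is #1, #2, #3, #4, #5:
after step 1 (#1 write(75)): value 75
after step 2 (#2 write(60)): value 60
after step 3 (#3 write(89)): value 89
after step 4 (#4 write(56)): value 56
after step 5 (#5 write(31)): value 31
adding event 12 (#6 responds at 12) leaves no legal real-time order
for example #1, #2, #3, #4, #5, #6 fails at step 6: #6 read() → 60 is not legal there
for example #1, #2, #3, #5, #4, #6 fails at step 6: #6 read() → 60 is not legal there

12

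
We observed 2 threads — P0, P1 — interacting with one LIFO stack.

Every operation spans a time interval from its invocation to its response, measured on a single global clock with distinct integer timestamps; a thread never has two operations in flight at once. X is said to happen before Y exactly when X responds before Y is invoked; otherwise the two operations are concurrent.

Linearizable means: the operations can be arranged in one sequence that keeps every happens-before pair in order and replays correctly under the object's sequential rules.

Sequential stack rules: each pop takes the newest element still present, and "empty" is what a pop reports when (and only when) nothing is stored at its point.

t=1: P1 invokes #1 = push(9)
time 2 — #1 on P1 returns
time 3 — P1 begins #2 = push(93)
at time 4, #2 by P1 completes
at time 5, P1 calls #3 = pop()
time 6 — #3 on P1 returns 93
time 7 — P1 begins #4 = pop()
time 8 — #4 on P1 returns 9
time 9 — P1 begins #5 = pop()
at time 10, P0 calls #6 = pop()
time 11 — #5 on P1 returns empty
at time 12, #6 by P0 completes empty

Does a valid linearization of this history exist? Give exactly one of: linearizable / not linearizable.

witness order: #1, #2, #3, #4, #5, #6
1. #1 push(9), leaving stack <9>
2. #2 push(93), leaving stack <9,93>
3. #3 pop() → 93, leaving stack <9>
4. #4 pop() → 9, leaving stack <>
5. #5 pop() → empty, leaving stack <>
6. #6 pop() → empty, leaving stack <>

linearizable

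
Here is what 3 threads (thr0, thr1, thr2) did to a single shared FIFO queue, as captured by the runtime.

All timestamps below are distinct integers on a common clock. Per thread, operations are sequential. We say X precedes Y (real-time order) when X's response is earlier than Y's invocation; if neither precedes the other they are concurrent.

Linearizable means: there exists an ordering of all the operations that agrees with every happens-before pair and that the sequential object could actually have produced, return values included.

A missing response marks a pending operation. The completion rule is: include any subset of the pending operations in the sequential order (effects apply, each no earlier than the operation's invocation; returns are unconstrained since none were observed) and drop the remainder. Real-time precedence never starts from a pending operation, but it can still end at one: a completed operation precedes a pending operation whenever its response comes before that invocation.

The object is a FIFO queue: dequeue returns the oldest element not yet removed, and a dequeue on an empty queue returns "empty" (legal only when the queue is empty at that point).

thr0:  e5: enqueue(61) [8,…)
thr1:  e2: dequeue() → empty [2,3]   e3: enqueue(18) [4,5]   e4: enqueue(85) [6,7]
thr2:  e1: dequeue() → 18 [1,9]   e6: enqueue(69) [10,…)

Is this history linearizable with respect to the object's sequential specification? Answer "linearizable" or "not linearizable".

one valid linearization: e2, e3, e1, e4
1. e2 dequeue() → empty, leaving queue <>
2. e3 enqueue(18), leaving queue <18>
3. e1 dequeue() → 18, leaving queue <>
4. e4 enqueue(85), leaving queue <85>

linearizable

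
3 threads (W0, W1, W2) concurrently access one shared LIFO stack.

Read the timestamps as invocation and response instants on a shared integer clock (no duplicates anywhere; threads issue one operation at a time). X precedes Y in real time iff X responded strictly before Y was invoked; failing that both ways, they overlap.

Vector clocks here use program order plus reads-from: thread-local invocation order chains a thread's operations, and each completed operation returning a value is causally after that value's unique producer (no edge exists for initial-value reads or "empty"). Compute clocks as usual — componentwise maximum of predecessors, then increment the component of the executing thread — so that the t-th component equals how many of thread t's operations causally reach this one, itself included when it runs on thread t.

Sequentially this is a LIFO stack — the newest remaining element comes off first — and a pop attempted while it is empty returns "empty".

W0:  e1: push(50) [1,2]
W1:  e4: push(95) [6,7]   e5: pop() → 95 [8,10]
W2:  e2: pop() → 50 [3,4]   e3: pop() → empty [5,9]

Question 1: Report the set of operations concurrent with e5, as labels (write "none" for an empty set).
overlap test against e5 [8,10]: concurrent iff the interval meets 8..10
e1 [1,2]: before
e2 [3,4]: before
e3 [5,9]: concurrent
e4 [6,7]: before

e3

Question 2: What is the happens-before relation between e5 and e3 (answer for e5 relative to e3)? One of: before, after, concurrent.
e5 spans [8,10], e3 spans [5,9]
the intervals overlap in both directions

concurrent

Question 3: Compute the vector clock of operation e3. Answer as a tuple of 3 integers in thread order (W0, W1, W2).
root op e4, invoked 6: fresh clock plus W1's own tick → (0, 1, 0)
root op e1, invoked 1: fresh clock plus W0's own tick → (1, 0, 0)
e5 (invocation 8): componentwise max over VC(e4)=(0, 1, 0), +1 at W1, giving (0, 2, 0)
e2 (invocation 3): componentwise max over VC(e1)=(1, 0, 0), +1 at W2, giving (1, 0, 1)
e3 (invocation 5): componentwise max over VC(e2)=(1, 0, 1), +1 at W2, giving (1, 0, 2)
target: VC(e3) = (1, 0, 2)

(1, 0, 2)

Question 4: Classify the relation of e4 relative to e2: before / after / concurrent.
e4 spans [6,7], e2 spans [3,4]
resp(e2)=4 < inv(e4)=6

after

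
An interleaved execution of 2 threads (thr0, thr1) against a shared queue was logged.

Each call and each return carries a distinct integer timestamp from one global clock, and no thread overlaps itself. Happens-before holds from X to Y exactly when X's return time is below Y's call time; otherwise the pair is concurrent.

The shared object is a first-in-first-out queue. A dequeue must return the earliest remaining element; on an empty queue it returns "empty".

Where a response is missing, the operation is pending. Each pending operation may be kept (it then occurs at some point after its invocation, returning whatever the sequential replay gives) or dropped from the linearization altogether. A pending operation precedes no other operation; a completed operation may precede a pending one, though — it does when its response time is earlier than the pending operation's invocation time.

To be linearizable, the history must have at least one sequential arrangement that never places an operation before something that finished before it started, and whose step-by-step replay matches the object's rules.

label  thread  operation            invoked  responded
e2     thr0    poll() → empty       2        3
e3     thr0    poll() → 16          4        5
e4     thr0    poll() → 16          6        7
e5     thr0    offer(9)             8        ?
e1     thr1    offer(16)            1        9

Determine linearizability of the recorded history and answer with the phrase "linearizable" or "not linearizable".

not linearizable

through event 6 a valid linearization exists; event 7 (e4 responding at time 7) ends that
a single order respects real time; the 3 completed queue operations fail replay along it
including or dropping the 1 pending operation (e1) in any combination fails
sample order e2, e3, e4 (pending dropped) stalls at step 2 — e3 poll() → 16 has no legal effect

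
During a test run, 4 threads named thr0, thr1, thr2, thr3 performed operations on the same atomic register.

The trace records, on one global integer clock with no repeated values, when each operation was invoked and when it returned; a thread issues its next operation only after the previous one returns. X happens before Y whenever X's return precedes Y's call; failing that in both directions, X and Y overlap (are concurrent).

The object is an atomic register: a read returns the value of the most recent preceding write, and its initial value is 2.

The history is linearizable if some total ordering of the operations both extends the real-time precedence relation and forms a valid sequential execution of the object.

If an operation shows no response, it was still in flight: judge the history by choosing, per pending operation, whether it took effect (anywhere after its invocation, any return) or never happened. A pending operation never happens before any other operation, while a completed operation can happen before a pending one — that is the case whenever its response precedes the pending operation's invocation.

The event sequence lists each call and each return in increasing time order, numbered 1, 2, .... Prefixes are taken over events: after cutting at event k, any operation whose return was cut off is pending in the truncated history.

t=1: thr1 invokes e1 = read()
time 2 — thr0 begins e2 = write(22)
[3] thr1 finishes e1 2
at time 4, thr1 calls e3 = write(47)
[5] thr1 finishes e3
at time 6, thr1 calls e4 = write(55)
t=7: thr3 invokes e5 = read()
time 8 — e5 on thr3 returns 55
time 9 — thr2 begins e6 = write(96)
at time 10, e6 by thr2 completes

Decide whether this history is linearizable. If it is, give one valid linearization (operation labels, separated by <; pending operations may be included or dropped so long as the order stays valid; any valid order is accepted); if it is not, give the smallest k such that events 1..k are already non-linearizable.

linearizable — witness: e1 < e2 < e3 < e4 < e5 < e6

step 1: e1 read() → 2 — value 2
step 2: e2 write(22) (pending, included) — value 22
step 3: e3 write(47) — value 47
step 4: e4 write(55) (pending, included) — value 55
step 5: e5 read() → 55 — value 55
step 6: e6 write(96) — value 96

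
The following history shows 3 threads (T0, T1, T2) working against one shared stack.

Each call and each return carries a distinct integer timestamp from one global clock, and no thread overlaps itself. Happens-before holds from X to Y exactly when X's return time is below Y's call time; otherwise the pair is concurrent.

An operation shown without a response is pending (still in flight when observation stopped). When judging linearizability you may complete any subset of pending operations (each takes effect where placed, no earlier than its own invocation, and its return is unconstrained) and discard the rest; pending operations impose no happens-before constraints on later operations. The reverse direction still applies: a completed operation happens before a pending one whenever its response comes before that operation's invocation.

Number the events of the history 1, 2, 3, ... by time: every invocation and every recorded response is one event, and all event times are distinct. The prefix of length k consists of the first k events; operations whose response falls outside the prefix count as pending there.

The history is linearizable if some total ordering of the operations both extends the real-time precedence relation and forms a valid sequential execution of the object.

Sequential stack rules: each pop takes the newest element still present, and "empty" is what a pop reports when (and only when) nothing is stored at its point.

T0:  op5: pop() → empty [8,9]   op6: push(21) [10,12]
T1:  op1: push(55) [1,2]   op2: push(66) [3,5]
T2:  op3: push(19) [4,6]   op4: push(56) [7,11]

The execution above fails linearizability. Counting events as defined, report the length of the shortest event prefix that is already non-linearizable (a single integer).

one valid order for events 1..8 is op1, op2, op3:
1. op1 push(55), leaving stack <55>
2. op2 push(66), leaving stack <55,66>
3. op3 push(19), leaving stack <55,66,19>
adding event 9 (op5 responds at 9) leaves no legal real-time order
no completion choice of the 1 pending operation (op4) rescues it — every subset was tried
for example op1, op2, op3, op5 (pending dropped) fails at step 4: op5 pop() → empty is not legal there
for example op1, op3, op2, op5 (pending dropped) fails at step 4: op5 pop() → empty is not legal there

9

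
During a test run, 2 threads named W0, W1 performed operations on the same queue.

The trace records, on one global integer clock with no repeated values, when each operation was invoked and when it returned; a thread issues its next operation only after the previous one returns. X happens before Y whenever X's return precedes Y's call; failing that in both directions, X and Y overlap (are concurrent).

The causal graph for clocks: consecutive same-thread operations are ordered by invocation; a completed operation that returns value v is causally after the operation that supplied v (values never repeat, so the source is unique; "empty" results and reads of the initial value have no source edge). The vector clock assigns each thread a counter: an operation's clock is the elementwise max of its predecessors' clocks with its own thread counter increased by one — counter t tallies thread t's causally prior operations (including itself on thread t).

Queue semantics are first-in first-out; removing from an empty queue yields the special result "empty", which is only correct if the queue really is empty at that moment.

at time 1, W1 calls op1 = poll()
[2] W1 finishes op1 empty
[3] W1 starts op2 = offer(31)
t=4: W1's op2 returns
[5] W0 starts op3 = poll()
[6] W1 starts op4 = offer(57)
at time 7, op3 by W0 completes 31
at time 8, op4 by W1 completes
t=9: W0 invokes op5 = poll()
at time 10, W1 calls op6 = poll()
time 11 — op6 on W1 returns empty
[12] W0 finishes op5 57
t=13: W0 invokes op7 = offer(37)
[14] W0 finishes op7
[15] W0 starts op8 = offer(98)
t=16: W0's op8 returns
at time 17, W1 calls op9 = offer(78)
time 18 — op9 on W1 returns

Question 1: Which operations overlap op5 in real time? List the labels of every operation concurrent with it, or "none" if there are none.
op5 spans [9,12]: anything still running between times 9 and 12 counts as concurrent
op1 [1,2]: before
op2 [3,4]: before
op3 [5,7]: before
op4 [6,8]: before
op6 [10,11]: concurrent
op7 [13,14]: after
op8 [15,16]: after
op9 [17,18]: after

op6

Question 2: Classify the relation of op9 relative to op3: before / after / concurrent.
op9 spans [17,18], op3 spans [5,7]
resp(op3)=7 < inv(op9)=17

after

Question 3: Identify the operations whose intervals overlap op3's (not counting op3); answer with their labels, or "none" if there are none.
op3 runs from 5 to 7; window-overlapping ops are concurrent
op1 [1,2]: before
op2 [3,4]: before
op4 [6,8]: concurrent
op5 [9,12]: after
op6 [10,11]: after
op7 [13,14]: after
op8 [15,16]: after
op9 [17,18]: after

op4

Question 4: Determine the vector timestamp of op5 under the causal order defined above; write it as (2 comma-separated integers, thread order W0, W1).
invoked at 1, op1 has no predecessors; its own W1 bump gives (0, 1)
merge at op2 (invoked 3): VC(op1)=(0, 1), own-thread bump on W1 → (0, 2)
merge at op4 (invoked 6): VC(op2)=(0, 2), own-thread bump on W1 → (0, 3)
merge at op3 (invoked 5): VC(op2)=(0, 2), own-thread bump on W0 → (1, 2)
merge at op6 (invoked 10): VC(op4)=(0, 3), own-thread bump on W1 → (0, 4)
merge at op9 (invoked 17): VC(op6)=(0, 4), own-thread bump on W1 → (0, 5)
merge at op5 (invoked 9): VC(op3)=(1, 2), VC(op4)=(0, 3), own-thread bump on W0 → (2, 3)
merge at op7 (invoked 13): VC(op5)=(2, 3), own-thread bump on W0 → (3, 3)
merge at op8 (invoked 15): VC(op7)=(3, 3), own-thread bump on W0 → (4, 3)
target: VC(op5) = (2, 3)

(2, 3)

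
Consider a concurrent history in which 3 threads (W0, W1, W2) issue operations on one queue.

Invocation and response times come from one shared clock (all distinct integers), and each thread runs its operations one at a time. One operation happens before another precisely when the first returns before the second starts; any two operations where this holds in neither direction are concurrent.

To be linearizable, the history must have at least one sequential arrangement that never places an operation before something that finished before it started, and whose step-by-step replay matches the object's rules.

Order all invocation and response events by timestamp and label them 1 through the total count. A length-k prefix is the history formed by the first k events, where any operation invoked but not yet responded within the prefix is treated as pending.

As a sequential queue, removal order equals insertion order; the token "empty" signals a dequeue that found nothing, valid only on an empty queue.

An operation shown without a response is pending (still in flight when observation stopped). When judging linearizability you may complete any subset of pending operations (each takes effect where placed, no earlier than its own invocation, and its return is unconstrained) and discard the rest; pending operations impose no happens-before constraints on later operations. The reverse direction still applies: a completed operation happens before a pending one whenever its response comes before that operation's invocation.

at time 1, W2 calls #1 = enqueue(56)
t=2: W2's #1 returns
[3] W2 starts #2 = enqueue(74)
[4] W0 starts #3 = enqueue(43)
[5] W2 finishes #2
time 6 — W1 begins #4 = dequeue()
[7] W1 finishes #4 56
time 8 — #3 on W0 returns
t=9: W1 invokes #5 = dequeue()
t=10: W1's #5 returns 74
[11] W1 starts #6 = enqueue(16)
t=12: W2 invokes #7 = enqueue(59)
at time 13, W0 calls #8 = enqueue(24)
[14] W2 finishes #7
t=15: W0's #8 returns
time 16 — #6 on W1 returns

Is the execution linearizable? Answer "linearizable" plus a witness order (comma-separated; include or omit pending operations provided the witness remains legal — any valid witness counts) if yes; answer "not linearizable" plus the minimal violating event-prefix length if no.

linearizable — witness: #1, #2, #3, #4, #5, #6, #7, #8

1. #1 enqueue(56), leaving queue <56>
2. #2 enqueue(74), leaving queue <56,74>
3. #3 enqueue(43), leaving queue <56,74,43>
4. #4 dequeue() → 56, leaving queue <74,43>
5. #5 dequeue() → 74, leaving queue <43>
6. #6 enqueue(16), leaving queue <43,16>
7. #7 enqueue(59), leaving queue <43,16,59>
8. #8 enqueue(24), leaving queue <43,16,59,24>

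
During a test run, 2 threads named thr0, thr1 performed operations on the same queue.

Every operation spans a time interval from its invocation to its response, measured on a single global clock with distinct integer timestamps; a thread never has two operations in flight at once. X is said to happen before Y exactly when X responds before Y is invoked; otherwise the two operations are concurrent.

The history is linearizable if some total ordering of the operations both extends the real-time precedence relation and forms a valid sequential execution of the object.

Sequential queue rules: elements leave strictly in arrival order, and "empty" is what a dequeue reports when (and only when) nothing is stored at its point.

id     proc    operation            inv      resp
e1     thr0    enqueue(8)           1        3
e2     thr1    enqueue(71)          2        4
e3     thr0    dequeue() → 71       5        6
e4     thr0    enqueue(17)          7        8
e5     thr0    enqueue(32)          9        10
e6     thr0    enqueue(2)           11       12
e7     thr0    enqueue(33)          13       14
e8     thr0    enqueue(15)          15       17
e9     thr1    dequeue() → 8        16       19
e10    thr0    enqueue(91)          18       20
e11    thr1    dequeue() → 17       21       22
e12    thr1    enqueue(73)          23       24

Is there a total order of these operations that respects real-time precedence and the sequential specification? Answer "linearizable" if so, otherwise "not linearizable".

a witness: e2, e1, e3, e4, e5, e6, e7, e8, e9, e10, e11, e12
step 1: e2 enqueue(71) — queue <71>
step 2: e1 enqueue(8) — queue <71,8>
step 3: e3 dequeue() → 71 — queue <8>
step 4: e4 enqueue(17) — queue <8,17>
step 5: e5 enqueue(32) — queue <8,17,32>
step 6: e6 enqueue(2) — queue <8,17,32,2>
step 7: e7 enqueue(33) — queue <8,17,32,2,33>
step 8: e8 enqueue(15) — queue <8,17,32,2,33,15>
step 9: e9 dequeue() → 8 — queue <17,32,2,33,15>
step 10: e10 enqueue(91) — queue <17,32,2,33,15,91>
step 11: e11 dequeue() → 17 — queue <32,2,33,15,91>
step 12: e12 enqueue(73) — queue <32,2,33,15,91,73>

linearizable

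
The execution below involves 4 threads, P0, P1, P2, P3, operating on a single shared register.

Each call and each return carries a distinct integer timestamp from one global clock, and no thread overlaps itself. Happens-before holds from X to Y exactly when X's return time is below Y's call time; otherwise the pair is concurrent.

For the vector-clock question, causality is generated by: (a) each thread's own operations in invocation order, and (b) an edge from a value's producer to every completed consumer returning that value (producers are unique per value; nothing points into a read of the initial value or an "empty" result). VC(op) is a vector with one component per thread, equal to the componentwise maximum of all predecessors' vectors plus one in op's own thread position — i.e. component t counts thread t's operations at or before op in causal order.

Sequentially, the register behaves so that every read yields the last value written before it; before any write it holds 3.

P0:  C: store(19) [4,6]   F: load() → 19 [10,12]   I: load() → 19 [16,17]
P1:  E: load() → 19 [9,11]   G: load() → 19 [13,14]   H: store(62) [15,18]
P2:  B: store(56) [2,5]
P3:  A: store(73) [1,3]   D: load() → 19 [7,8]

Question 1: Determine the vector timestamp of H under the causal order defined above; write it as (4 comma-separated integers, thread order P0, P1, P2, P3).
invoked at 1, A has no predecessors; its own P3 bump gives (0, 0, 0, 1)
invoked at 2, B has no predecessors; its own P2 bump gives (0, 0, 1, 0)
invoked at 4, C has no predecessors; its own P0 bump gives (1, 0, 0, 0)
invoked at 9, E merges VC(C)=(1, 0, 0, 0) and bumps P1's slot → (1, 1, 0, 0)
invoked at 10, F merges VC(C)=(1, 0, 0, 0) and bumps P0's slot → (2, 0, 0, 0)
invoked at 7, D merges VC(A)=(0, 0, 0, 1), VC(C)=(1, 0, 0, 0) and bumps P3's slot → (1, 0, 0, 2)
invoked at 13, G merges VC(C)=(1, 0, 0, 0), VC(E)=(1, 1, 0, 0) and bumps P1's slot → (1, 2, 0, 0)
invoked at 16, I merges VC(C)=(1, 0, 0, 0), VC(F)=(2, 0, 0, 0) and bumps P0's slot → (3, 0, 0, 0)
invoked at 15, H merges VC(G)=(1, 2, 0, 0) and bumps P1's slot → (1, 3, 0, 0)
target: VC(H) = (1, 3, 0, 0)

(1, 3, 0, 0)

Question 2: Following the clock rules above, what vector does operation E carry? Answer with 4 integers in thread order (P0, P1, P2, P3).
A, invoked 1, has no incoming edges; only P3's bump applies → (0, 0, 0, 1)
B, invoked 2, has no incoming edges; only P2's bump applies → (0, 0, 1, 0)
C, invoked 4, has no incoming edges; only P0's bump applies → (1, 0, 0, 0)
E (invocation 9): componentwise max over VC(C)=(1, 0, 0, 0), +1 at P1, giving (1, 1, 0, 0)
F (invocation 10): componentwise max over VC(C)=(1, 0, 0, 0), +1 at P0, giving (2, 0, 0, 0)
D (invocation 7): componentwise max over VC(A)=(0, 0, 0, 1), VC(C)=(1, 0, 0, 0), +1 at P3, giving (1, 0, 0, 2)
G (invocation 13): componentwise max over VC(C)=(1, 0, 0, 0), VC(E)=(1, 1, 0, 0), +1 at P1, giving (1, 2, 0, 0)
I (invocation 16): componentwise max over VC(C)=(1, 0, 0, 0), VC(F)=(2, 0, 0, 0), +1 at P0, giving (3, 0, 0, 0)
H (invocation 15): componentwise max over VC(G)=(1, 2, 0, 0), +1 at P1, giving (1, 3, 0, 0)
target: VC(E) = (1, 1, 0, 0)

(1, 1, 0, 0)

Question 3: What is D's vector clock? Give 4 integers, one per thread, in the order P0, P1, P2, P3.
A (invocation 1): nothing precedes it; P3's component alone gives (0, 0, 0, 1)
B (invocation 2): nothing precedes it; P2's component alone gives (0, 0, 1, 0)
C (invocation 4): nothing precedes it; P0's component alone gives (1, 0, 0, 0)
merge at E (invoked 9): VC(C)=(1, 0, 0, 0), own-thread bump on P1 → (1, 1, 0, 0)
merge at F (invoked 10): VC(C)=(1, 0, 0, 0), own-thread bump on P0 → (2, 0, 0, 0)
merge at D (invoked 7): VC(A)=(0, 0, 0, 1), VC(C)=(1, 0, 0, 0), own-thread bump on P3 → (1, 0, 0, 2)
merge at G (invoked 13): VC(C)=(1, 0, 0, 0), VC(E)=(1, 1, 0, 0), own-thread bump on P1 → (1, 2, 0, 0)
merge at I (invoked 16): VC(C)=(1, 0, 0, 0), VC(F)=(2, 0, 0, 0), own-thread bump on P0 → (3, 0, 0, 0)
merge at H (invoked 15): VC(G)=(1, 2, 0, 0), own-thread bump on P1 → (1, 3, 0, 0)
target: VC(D) = (1, 0, 0, 2)

(1, 0, 0, 2)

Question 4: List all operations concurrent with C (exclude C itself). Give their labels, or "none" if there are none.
concurrent with C ([4,6]): every op whose interval crosses 4..6
A [1,3]: before
B [2,5]: concurrent
D [7,8]: after
E [9,11]: after
F [10,12]: after
G [13,14]: after
H [15,18]: after
I [16,17]: after

B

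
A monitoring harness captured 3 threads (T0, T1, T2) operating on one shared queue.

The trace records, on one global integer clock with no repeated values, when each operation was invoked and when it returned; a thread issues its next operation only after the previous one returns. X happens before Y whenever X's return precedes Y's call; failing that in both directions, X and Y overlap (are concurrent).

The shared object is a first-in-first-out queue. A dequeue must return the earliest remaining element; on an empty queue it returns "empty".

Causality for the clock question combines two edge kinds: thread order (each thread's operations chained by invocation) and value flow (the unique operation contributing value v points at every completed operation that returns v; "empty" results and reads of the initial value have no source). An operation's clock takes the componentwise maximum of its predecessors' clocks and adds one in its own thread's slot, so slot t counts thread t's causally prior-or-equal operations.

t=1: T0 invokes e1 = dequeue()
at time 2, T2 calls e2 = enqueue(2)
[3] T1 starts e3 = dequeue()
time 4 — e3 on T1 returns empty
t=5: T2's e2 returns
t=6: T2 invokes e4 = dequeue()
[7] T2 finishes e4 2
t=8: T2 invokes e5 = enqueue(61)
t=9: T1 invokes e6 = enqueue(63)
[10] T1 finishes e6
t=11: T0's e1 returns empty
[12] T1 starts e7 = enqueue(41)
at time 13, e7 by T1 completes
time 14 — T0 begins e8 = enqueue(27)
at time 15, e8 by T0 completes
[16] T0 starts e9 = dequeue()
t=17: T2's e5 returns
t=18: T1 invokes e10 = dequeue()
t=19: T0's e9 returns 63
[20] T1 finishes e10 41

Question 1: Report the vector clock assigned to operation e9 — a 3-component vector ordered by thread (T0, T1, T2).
no predecessors for e2 (invoked 2): T2 increments from zero → (0, 0, 1)
no predecessors for e3 (invoked 3): T1 increments from zero → (0, 1, 0)
no predecessors for e1 (invoked 1): T0 increments from zero → (1, 0, 0)
VC(e4, invoked at 6): max of VC(e2)=(0, 0, 1), then +1 on thread T2 → (0, 0, 2)
VC(e6, invoked at 9): max of VC(e3)=(0, 1, 0), then +1 on thread T1 → (0, 2, 0)
VC(e8, invoked at 14): max of VC(e1)=(1, 0, 0), then +1 on thread T0 → (2, 0, 0)
VC(e5, invoked at 8): max of VC(e4)=(0, 0, 2), then +1 on thread T2 → (0, 0, 3)
VC(e7, invoked at 12): max of VC(e6)=(0, 2, 0), then +1 on thread T1 → (0, 3, 0)
VC(e10, invoked at 18): max of VC(e7)=(0, 3, 0), then +1 on thread T1 → (0, 4, 0)
VC(e9, invoked at 16): max of VC(e6)=(0, 2, 0), VC(e8)=(2, 0, 0), then +1 on thread T0 → (3, 2, 0)
target: VC(e9) = (3, 2, 0)

(3, 2, 0)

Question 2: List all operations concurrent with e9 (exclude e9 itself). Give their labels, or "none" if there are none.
e9 runs from 16 to 19; window-overlapping ops are concurrent
e1 [1,11]: before
e2 [2,5]: before
e3 [3,4]: before
e4 [6,7]: before
e5 [8,17]: concurrent
e6 [9,10]: before
e7 [12,13]: before
e8 [14,15]: before
e10 [18,20]: concurrent

e10, e5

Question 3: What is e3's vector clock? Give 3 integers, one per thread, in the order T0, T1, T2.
e2 (invocation 2): nothing precedes it; T2's component alone gives (0, 0, 1)
e3 (invocation 3): nothing precedes it; T1's component alone gives (0, 1, 0)
e1 (invocation 1): nothing precedes it; T0's component alone gives (1, 0, 0)
e4 (invocation 6): componentwise max over VC(e2)=(0, 0, 1), +1 at T2, giving (0, 0, 2)
e6 (invocation 9): componentwise max over VC(e3)=(0, 1, 0), +1 at T1, giving (0, 2, 0)
e8 (invocation 14): componentwise max over VC(e1)=(1, 0, 0), +1 at T0, giving (2, 0, 0)
e5 (invocation 8): componentwise max over VC(e4)=(0, 0, 2), +1 at T2, giving (0, 0, 3)
e7 (invocation 12): componentwise max over VC(e6)=(0, 2, 0), +1 at T1, giving (0, 3, 0)
e10 (invocation 18): componentwise max over VC(e7)=(0, 3, 0), +1 at T1, giving (0, 4, 0)
e9 (invocation 16): componentwise max over VC(e6)=(0, 2, 0), VC(e8)=(2, 0, 0), +1 at T0, giving (3, 2, 0)
target: VC(e3) = (0, 1, 0)

(0, 1, 0)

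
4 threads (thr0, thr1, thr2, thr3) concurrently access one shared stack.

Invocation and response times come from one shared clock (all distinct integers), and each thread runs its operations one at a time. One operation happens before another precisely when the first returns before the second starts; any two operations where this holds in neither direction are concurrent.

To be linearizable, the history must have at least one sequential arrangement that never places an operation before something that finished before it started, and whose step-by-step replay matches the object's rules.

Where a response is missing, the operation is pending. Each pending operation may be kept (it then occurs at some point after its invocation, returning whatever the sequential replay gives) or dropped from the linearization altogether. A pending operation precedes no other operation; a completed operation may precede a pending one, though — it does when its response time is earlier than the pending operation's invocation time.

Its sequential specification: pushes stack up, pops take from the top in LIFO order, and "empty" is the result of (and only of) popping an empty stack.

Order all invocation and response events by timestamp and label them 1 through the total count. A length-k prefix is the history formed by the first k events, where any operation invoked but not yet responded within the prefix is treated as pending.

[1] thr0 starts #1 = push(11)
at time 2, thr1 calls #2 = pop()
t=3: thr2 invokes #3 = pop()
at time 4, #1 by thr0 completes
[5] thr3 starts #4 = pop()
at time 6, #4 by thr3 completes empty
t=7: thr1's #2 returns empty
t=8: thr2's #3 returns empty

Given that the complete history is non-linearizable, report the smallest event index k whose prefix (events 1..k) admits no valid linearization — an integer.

one valid order for events 1..7 is #1, #3, #2, #4:
step 1: #1 push(11) — stack <11>
step 2: #3 pop() (pending, included) — stack <>
step 3: #2 pop() → empty — stack <>
step 4: #4 pop() → empty — stack <>
event 8 — #3's response, time 8 — after it, nothing linearizes
one such order, #1, #2, #3, #4, breaks at step 2 where #2 pop() → empty is illegal
one such order, #1, #2, #4, #3, breaks at step 2 where #2 pop() → empty is illegal

8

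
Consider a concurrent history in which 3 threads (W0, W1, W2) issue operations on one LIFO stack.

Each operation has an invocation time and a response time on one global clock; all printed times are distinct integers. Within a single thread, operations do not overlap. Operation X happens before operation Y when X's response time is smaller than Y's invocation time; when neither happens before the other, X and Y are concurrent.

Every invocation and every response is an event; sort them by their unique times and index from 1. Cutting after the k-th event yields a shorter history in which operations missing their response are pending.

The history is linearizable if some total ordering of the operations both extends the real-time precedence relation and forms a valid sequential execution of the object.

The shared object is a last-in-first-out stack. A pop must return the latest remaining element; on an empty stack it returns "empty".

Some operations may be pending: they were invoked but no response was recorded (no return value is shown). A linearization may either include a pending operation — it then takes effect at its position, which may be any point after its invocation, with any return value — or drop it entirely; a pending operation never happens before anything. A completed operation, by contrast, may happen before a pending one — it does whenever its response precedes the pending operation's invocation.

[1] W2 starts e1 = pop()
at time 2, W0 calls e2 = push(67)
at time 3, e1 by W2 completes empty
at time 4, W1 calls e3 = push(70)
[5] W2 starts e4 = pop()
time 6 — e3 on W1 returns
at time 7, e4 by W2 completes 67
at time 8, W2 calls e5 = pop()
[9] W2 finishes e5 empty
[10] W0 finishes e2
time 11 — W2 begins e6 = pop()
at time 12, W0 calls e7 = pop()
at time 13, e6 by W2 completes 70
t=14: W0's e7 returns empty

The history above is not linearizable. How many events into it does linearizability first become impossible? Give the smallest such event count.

events 1..8 are still linearizable — one witness is e1, e2, e4, e3:
1. e1 pop() → empty, leaving stack <>
2. e2 push(67) (pending, included), leaving stack <67>
3. e4 pop() → 67, leaving stack <>
4. e3 push(70), leaving stack <70>
adding event 9 (e5 responds at 9) leaves no legal real-time order
include/drop combinations of the 1 pending operation (e2) were all tried; none helps
for example e1, e3, e4, e5 (pending dropped) fails at step 3: e4 pop() → 67 is not legal there
for example e1, e4, e3, e5 (pending dropped) fails at step 2: e4 pop() → 67 is not legal there

9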